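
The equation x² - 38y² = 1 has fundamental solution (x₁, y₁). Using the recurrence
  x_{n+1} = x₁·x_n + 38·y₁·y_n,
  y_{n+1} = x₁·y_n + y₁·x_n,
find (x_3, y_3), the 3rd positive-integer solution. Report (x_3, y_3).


Step 1: Find the fundamental solution (x₁, y₁) of x² - 38y² = 1.
  Expand √38 as a continued fraction. a₀ = ⌊√38⌋ = 6; iterate m_{k+1} = d_k·a_k − m_k, d_{k+1} = (38 − m_{k+1}²)/d_k, a_{k+1} = ⌊(a₀ + m_{k+1})/d_{k+1}⌋ (starting m₀ = 0, d₀ = 1), with convergents p_k = a_k·p_{k-1} + p_{k-2}, q_k = a_k·q_{k-1} + q_{k-2} (p₋₁ = 1, q₋₁ = 0):
  k = 0: a₀ = 6; p₀/q₀ = 6/1; p₀² − 38·q₀² = 36 − 38 = -2.
  k = 1: m = 6, d = 2, a = ⌊(6 + 6)/2⌋ = 6; p/q = (6·6 + 1)/(6·1 + 0) = 37/6; p² − 38·q² = 1369 − 1368 = 1.
  The first convergent with p² − 38·q² = 1 gives the fundamental solution (x₁, y₁) = (37, 6).
Step 2: Apply the recurrence (x_{n+1}, y_{n+1}) = (x₁x_n + 38y₁y_n, x₁y_n + y₁x_n) repeatedly.
  From (x_1, y_1) = (37, 6): x_2 = 37·37 + 38·6·6 = 2737; y_2 = 37·6 + 6·37 = 444.
  From (x_2, y_2) = (2737, 444): x_3 = 37·2737 + 38·6·444 = 202501; y_3 = 37·444 + 6·2737 = 32850.
Step 3: Verify x_3² - 38·y_3² = 41006655001 - 41006655000 = 1 (should be 1). ✓

(x_1, y_1) = (37, 6); (x_3, y_3) = (202501, 32850).


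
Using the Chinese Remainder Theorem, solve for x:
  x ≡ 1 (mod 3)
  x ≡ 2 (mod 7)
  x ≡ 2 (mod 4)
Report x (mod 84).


Moduli 3, 7, 4 are pairwise coprime; by CRT there is a unique solution modulo M = 3 · 7 · 4 = 84.
Solve pairwise, accumulating the modulus:
  Start with x ≡ 1 (mod 3).
  Combine with x ≡ 2 (mod 7): since gcd(3, 7) = 1, we get a unique residue mod 21.
    Write x = 1 + 3·t and substitute into x ≡ 2 (mod 7): 3·t ≡ 2 − 1 = 1 (mod 7).
    The inverse of 3 mod 7 is 5 (since 3·5 = 15 = 2·7 + 1), so t ≡ 5·1 = 5 ≡ 5 (mod 7).
    Then x = 1 + 3·5 = 16, valid modulo lcm(3, 7) = 21: x ≡ 16 (mod 21).
  Combine with x ≡ 2 (mod 4): since gcd(21, 4) = 1, we get a unique residue mod 84.
    Write x = 16 + 21·t and substitute into x ≡ 2 (mod 4): 21·t ≡ 2 − 16 = -14 (mod 4).
    Reduce coefficients mod 4: 1·t ≡ 2 (mod 4).
    So t ≡ 2 (mod 4).
    Then x = 16 + 21·2 = 58, valid modulo lcm(21, 4) = 84: x ≡ 58 (mod 84).
Verify: 58 mod 3 = 1 ✓, 58 mod 7 = 2 ✓, 58 mod 4 = 2 ✓.

x ≡ 58 (mod 84).


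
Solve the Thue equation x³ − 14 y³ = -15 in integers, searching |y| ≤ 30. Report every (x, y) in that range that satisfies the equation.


The equation is x³ - 14y³ = -15. For fixed y, x³ = 14·y³ − 15, so a solution requires the RHS to be a perfect cube.
Strategy: iterate y from -30 to 30, compute RHS = 14·y³ − 15, and check whether it is a (positive or negative) perfect cube.
Check small values of y:
  y = 0: RHS = -15 is not a perfect cube.
  y = 1: RHS = -1 = (-1)³ ⇒ x = -1 works.
  y = -1: RHS = -29 is not a perfect cube.
  y = 2: RHS = 97 is not a perfect cube.
  y = -2: RHS = -127 is not a perfect cube.
  y = 3: RHS = 363 is not a perfect cube.
  y = -3: RHS = -393 is not a perfect cube.
Continuing the search up to |y| = 30 finds no further solutions beyond those listed.
Collected solutions: (-1, 1).

Solutions (with |y| ≤ 30): (-1, 1).


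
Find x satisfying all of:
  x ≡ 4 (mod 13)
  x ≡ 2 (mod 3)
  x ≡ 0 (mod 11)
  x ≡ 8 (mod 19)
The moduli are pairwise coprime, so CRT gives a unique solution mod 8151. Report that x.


Product of moduli M = 13 · 3 · 11 · 19 = 8151.
Merge one congruence at a time:
  Start: x ≡ 4 (mod 13).
  Combine with x ≡ 2 (mod 3); new modulus lcm = 39.
    Write x = 4 + 13·t and substitute into x ≡ 2 (mod 3): 13·t ≡ 2 − 4 = -2 (mod 3).
    Reduce coefficients mod 3: 1·t ≡ 1 (mod 3).
    So t ≡ 1 (mod 3).
    Then x = 4 + 13·1 = 17, valid modulo lcm(13, 3) = 39: x ≡ 17 (mod 39).
  Combine with x ≡ 0 (mod 11); new modulus lcm = 429.
    Write x = 17 + 39·t and substitute into x ≡ 0 (mod 11): 39·t ≡ 0 − 17 = -17 (mod 11).
    Reduce coefficients mod 11: 6·t ≡ 5 (mod 11).
    The inverse of 6 mod 11 is 2 (since 6·2 = 12 = 1·11 + 1), so t ≡ 2·5 = 10 ≡ 10 (mod 11).
    Then x = 17 + 39·10 = 407, valid modulo lcm(39, 11) = 429: x ≡ 407 (mod 429).
  Combine with x ≡ 8 (mod 19); new modulus lcm = 8151.
    Write x = 407 + 429·t and substitute into x ≡ 8 (mod 19): 429·t ≡ 8 − 407 = -399 (mod 19).
    Reduce coefficients mod 19: 11·t ≡ 0 (mod 19).
    The inverse of 11 mod 19 is 7 (since 11·7 = 77 = 4·19 + 1), so t ≡ 7·0 = 0 ≡ 0 (mod 19).
    Then x = 407 + 429·0 = 407, valid modulo lcm(429, 19) = 8151: x ≡ 407 (mod 8151).
Verify against each original: 407 mod 13 = 4, 407 mod 3 = 2, 407 mod 11 = 0, 407 mod 19 = 8.

x ≡ 407 (mod 8151).


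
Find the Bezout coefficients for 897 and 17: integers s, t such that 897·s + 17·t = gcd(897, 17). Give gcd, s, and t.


Euclidean algorithm on (897, 17) — divide until remainder is 0:
  897 = 52 · 17 + 13
  17 = 1 · 13 + 4
  13 = 3 · 4 + 1
  4 = 4 · 1 + 0
gcd(897, 17) = 1.
Track Bezout coefficients alongside the remainders: start with r₀ = 897 = a·1 + b·0 (s = 1, t = 0) and r₁ = 17 = a·0 + b·1 (s = 0, t = 1); each new remainder r_{k+1} = r_{k-1} − q_k·r_k inherits s_{k+1} = s_{k-1} − q_k·s_k, t_{k+1} = t_{k-1} − q_k·t_k, so r_k = a·s_k + b·t_k at every step:
  q = 52: r = 13, s = 1 − 52·0 = 1, t = 0 − 52·1 = -52  (check: 897·1 + 17·(-52) = 13)
  q = 1: r = 4, s = 0 − 1·1 = -1, t = 1 − 1·(-52) = 53  (check: 897·(-1) + 17·53 = 4)
  q = 3: r = 1, s = 1 − 3·(-1) = 4, t = -52 − 3·53 = -211  (check: 897·4 + 17·(-211) = 1)
The row with r = 1 (the gcd) gives the Bezout coefficients s = 4, t = -211.
Result: 897 · (4) + 17 · (-211) = 1.

gcd(897, 17) = 1; s = 4, t = -211 (check: 897·4 + 17·(-211) = 1).


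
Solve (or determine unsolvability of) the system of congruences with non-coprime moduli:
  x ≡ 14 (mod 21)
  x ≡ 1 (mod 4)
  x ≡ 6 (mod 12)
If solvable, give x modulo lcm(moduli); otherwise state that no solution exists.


Moduli 21, 4, 12 are not pairwise coprime, so CRT works modulo lcm(m_i) when all pairwise compatibility conditions hold.
Pairwise compatibility: gcd(m_i, m_j) must divide a_i - a_j for every pair.
Merge one congruence at a time:
  Start: x ≡ 14 (mod 21).
  Combine with x ≡ 1 (mod 4): gcd(21, 4) = 1; 1 - 14 = -13, which IS divisible by 1, so compatible.
    Write x = 14 + 21·t and substitute into x ≡ 1 (mod 4): 21·t ≡ 1 − 14 = -13 (mod 4).
    Reduce coefficients mod 4: 1·t ≡ 3 (mod 4).
    So t ≡ 3 (mod 4).
    Then x = 14 + 21·3 = 77, valid modulo lcm(21, 4) = 84: x ≡ 77 (mod 84).
  Combine with x ≡ 6 (mod 12): gcd(84, 12) = 12, and 6 - 77 = -71 is NOT divisible by 12.
    ⇒ system is inconsistent (no integer solution).

No solution (the system is inconsistent).


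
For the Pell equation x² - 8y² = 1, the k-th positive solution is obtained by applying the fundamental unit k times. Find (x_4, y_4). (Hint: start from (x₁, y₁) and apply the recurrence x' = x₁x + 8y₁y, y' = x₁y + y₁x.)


Step 1: Find the fundamental solution (x₁, y₁) of x² - 8y² = 1.
  Expand √8 as a continued fraction. a₀ = ⌊√8⌋ = 2; iterate m_{k+1} = d_k·a_k − m_k, d_{k+1} = (8 − m_{k+1}²)/d_k, a_{k+1} = ⌊(a₀ + m_{k+1})/d_{k+1}⌋ (starting m₀ = 0, d₀ = 1), with convergents p_k = a_k·p_{k-1} + p_{k-2}, q_k = a_k·q_{k-1} + q_{k-2} (p₋₁ = 1, q₋₁ = 0):
  k = 0: a₀ = 2; p₀/q₀ = 2/1; p₀² − 8·q₀² = 4 − 8 = -4.
  k = 1: m = 2, d = 4, a = ⌊(2 + 2)/4⌋ = 1; p/q = (1·2 + 1)/(1·1 + 0) = 3/1; p² − 8·q² = 9 − 8 = 1.
  The first convergent with p² − 8·q² = 1 gives the fundamental solution (x₁, y₁) = (3, 1).
Step 2: Apply the recurrence (x_{n+1}, y_{n+1}) = (x₁x_n + 8y₁y_n, x₁y_n + y₁x_n) repeatedly.
  From (x_1, y_1) = (3, 1): x_2 = 3·3 + 8·1·1 = 17; y_2 = 3·1 + 1·3 = 6.
  From (x_2, y_2) = (17, 6): x_3 = 3·17 + 8·1·6 = 99; y_3 = 3·6 + 1·17 = 35.
  From (x_3, y_3) = (99, 35): x_4 = 3·99 + 8·1·35 = 577; y_4 = 3·35 + 1·99 = 204.
Step 3: Verify x_4² - 8·y_4² = 332929 - 332928 = 1 (should be 1). ✓

(x_1, y_1) = (3, 1); (x_4, y_4) = (577, 204).


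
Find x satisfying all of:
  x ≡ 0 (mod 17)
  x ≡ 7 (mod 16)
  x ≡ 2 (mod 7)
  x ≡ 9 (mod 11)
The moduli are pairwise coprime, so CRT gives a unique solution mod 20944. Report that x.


Product of moduli M = 17 · 16 · 7 · 11 = 20944.
Merge one congruence at a time:
  Start: x ≡ 0 (mod 17).
  Combine with x ≡ 7 (mod 16); new modulus lcm = 272.
    Write x = 0 + 17·t and substitute into x ≡ 7 (mod 16): 17·t ≡ 7 − 0 = 7 (mod 16).
    Reduce coefficients mod 16: 1·t ≡ 7 (mod 16).
    So t ≡ 7 (mod 16).
    Then x = 0 + 17·7 = 119, valid modulo lcm(17, 16) = 272: x ≡ 119 (mod 272).
  Combine with x ≡ 2 (mod 7); new modulus lcm = 1904.
    Write x = 119 + 272·t and substitute into x ≡ 2 (mod 7): 272·t ≡ 2 − 119 = -117 (mod 7).
    Reduce coefficients mod 7: 6·t ≡ 2 (mod 7).
    The inverse of 6 mod 7 is 6 (since 6·6 = 36 = 5·7 + 1), so t ≡ 6·2 = 12 ≡ 5 (mod 7).
    Then x = 119 + 272·5 = 1479, valid modulo lcm(272, 7) = 1904: x ≡ 1479 (mod 1904).
  Combine with x ≡ 9 (mod 11); new modulus lcm = 20944.
    Write x = 1479 + 1904·t and substitute into x ≡ 9 (mod 11): 1904·t ≡ 9 − 1479 = -1470 (mod 11).
    Reduce coefficients mod 11: 1·t ≡ 4 (mod 11).
    So t ≡ 4 (mod 11).
    Then x = 1479 + 1904·4 = 9095, valid modulo lcm(1904, 11) = 20944: x ≡ 9095 (mod 20944).
Verify against each original: 9095 mod 17 = 0, 9095 mod 16 = 7, 9095 mod 7 = 2, 9095 mod 11 = 9.

x ≡ 9095 (mod 20944).


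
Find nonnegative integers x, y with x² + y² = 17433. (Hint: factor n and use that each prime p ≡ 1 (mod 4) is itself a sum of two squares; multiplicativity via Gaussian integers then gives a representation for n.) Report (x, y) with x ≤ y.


Step 1: Factor n = 17433 = 3^2 · 13 · 149.
Step 2: Check the mod-4 condition on each prime factor: 3 ≡ 3 (mod 4), exponent 2 (must be even); 13 ≡ 1 (mod 4), exponent 1; 149 ≡ 1 (mod 4), exponent 1.
All primes ≡ 3 (mod 4) appear to even exponent (or don't appear), so by the two-squares theorem n IS expressible as a sum of two squares.
Step 3: Build a representation. Group n = k² · m with k = 3 and m = 13 · 149 = 1937 (a product of primes ≡ 1 (mod 4)); a representation of m scales to one of n via (k·x)² + (k·y)² = k²(x² + y²). Each prime p ≡ 1 (mod 4) is itself a sum of two squares; find a² by testing p − a² for a perfect square:
  13: 13 − 1² = 12, 13 − 2² = 9 = 3² ⇒ 13 = 2² + 3².
  149: 149 − 1² = 148, 149 − 2² = 145, 149 − 3² = 140, 149 − 4² = 133, 149 − 5² = 124, 149 − 6² = 113, 149 − 7² = 100 = 10² ⇒ 149 = 7² + 10².
  Combine using the Brahmagupta–Fibonacci identity (a² + b²)(c² + d²) = (ac − bd)² + (ad + bc)² = (ac + bd)² + (ad − bc)²:
  13 · 149 = 1937: from (2² + 3²)(7² + 10²), take (2·7 − 3·10, 2·10 + 3·7) = (14 − 30, 20 + 21) = (-16, 41); dropping signs (only squares matter) gives (16, 41); check 16² + 41² = 256 + 1681 = 1937 ✓.
  Scale by k = 3: (3·16, 3·41) = (48, 123).
Step 4: Order so x ≤ y and verify: 48² + 123² = 2304 + 15129 = 17433 = n. ✓

n = 17433 = 48² + 123² (one valid representation with x ≤ y).


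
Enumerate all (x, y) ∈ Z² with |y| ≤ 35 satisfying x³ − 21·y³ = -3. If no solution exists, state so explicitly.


The equation is x³ - 21y³ = -3. For fixed y, x³ = 21·y³ − 3, so a solution requires the RHS to be a perfect cube.
Strategy: iterate y from -35 to 35, compute RHS = 21·y³ − 3, and check whether it is a (positive or negative) perfect cube.
Check small values of y:
  y = 0: RHS = -3 is not a perfect cube.
  y = 1: RHS = 18 is not a perfect cube.
  y = -1: RHS = -24 is not a perfect cube.
  y = 2: RHS = 165 is not a perfect cube.
  y = -2: RHS = -171 is not a perfect cube.
  y = 3: RHS = 564 is not a perfect cube.
  y = -3: RHS = -570 is not a perfect cube.
Continuing the search up to |y| = 35 finds no solutions either.
No (x, y) in the scanned range satisfies the equation.

No integer solutions with |y| ≤ 35.


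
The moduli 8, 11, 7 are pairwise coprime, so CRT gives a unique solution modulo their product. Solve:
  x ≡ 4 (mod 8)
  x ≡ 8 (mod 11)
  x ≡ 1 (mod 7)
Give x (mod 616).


Moduli 8, 11, 7 are pairwise coprime; by CRT there is a unique solution modulo M = 8 · 11 · 7 = 616.
Solve pairwise, accumulating the modulus:
  Start with x ≡ 4 (mod 8).
  Combine with x ≡ 8 (mod 11): since gcd(8, 11) = 1, we get a unique residue mod 88.
    Write x = 4 + 8·t and substitute into x ≡ 8 (mod 11): 8·t ≡ 8 − 4 = 4 (mod 11).
    The inverse of 8 mod 11 is 7 (since 8·7 = 56 = 5·11 + 1), so t ≡ 7·4 = 28 ≡ 6 (mod 11).
    Then x = 4 + 8·6 = 52, valid modulo lcm(8, 11) = 88: x ≡ 52 (mod 88).
  Combine with x ≡ 1 (mod 7): since gcd(88, 7) = 1, we get a unique residue mod 616.
    Write x = 52 + 88·t and substitute into x ≡ 1 (mod 7): 88·t ≡ 1 − 52 = -51 (mod 7).
    Reduce coefficients mod 7: 4·t ≡ 5 (mod 7).
    The inverse of 4 mod 7 is 2 (since 4·2 = 8 = 1·7 + 1), so t ≡ 2·5 = 10 ≡ 3 (mod 7).
    Then x = 52 + 88·3 = 316, valid modulo lcm(88, 7) = 616: x ≡ 316 (mod 616).
Verify: 316 mod 8 = 4 ✓, 316 mod 11 = 8 ✓, 316 mod 7 = 1 ✓.

x ≡ 316 (mod 616).


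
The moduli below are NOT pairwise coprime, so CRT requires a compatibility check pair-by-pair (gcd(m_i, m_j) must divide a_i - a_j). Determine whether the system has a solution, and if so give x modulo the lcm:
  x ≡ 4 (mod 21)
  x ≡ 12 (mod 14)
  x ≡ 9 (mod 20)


Moduli 21, 14, 20 are not pairwise coprime, so CRT works modulo lcm(m_i) when all pairwise compatibility conditions hold.
Pairwise compatibility: gcd(m_i, m_j) must divide a_i - a_j for every pair.
Merge one congruence at a time:
  Start: x ≡ 4 (mod 21).
  Combine with x ≡ 12 (mod 14): gcd(21, 14) = 7, and 12 - 4 = 8 is NOT divisible by 7.
    ⇒ system is inconsistent (no integer solution).

No solution (the system is inconsistent).


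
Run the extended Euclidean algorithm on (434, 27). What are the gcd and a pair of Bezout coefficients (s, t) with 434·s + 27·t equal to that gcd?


Euclidean algorithm on (434, 27) — divide until remainder is 0:
  434 = 16 · 27 + 2
  27 = 13 · 2 + 1
  2 = 2 · 1 + 0
gcd(434, 27) = 1.
Track Bezout coefficients alongside the remainders: start with r₀ = 434 = a·1 + b·0 (s = 1, t = 0) and r₁ = 27 = a·0 + b·1 (s = 0, t = 1); each new remainder r_{k+1} = r_{k-1} − q_k·r_k inherits s_{k+1} = s_{k-1} − q_k·s_k, t_{k+1} = t_{k-1} − q_k·t_k, so r_k = a·s_k + b·t_k at every step:
  q = 16: r = 2, s = 1 − 16·0 = 1, t = 0 − 16·1 = -16  (check: 434·1 + 27·(-16) = 2)
  q = 13: r = 1, s = 0 − 13·1 = -13, t = 1 − 13·(-16) = 209  (check: 434·(-13) + 27·209 = 1)
The row with r = 1 (the gcd) gives the Bezout coefficients s = -13, t = 209.
Result: 434 · (-13) + 27 · (209) = 1.

gcd(434, 27) = 1; s = -13, t = 209 (check: 434·(-13) + 27·209 = 1).


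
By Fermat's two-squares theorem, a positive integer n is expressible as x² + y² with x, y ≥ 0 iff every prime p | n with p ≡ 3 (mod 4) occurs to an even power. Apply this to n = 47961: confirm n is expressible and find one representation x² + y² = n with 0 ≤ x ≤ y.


Step 1: Factor n = 47961 = 3^2 · 73^2.
Step 2: Check the mod-4 condition on each prime factor: 3 ≡ 3 (mod 4), exponent 2 (must be even); 73 ≡ 1 (mod 4), exponent 2.
All primes ≡ 3 (mod 4) appear to even exponent (or don't appear), so by the two-squares theorem n IS expressible as a sum of two squares.
Step 3: Build a representation. Group n = k² · m with k = 3 and m = 73 · 73 = 5329 (a product of primes ≡ 1 (mod 4)); a representation of m scales to one of n via (k·x)² + (k·y)² = k²(x² + y²). Each prime p ≡ 1 (mod 4) is itself a sum of two squares; find a² by testing p − a² for a perfect square:
  73: 73 − 1² = 72, 73 − 2² = 69, 73 − 3² = 64 = 8² ⇒ 73 = 3² + 8².
  Combine using the Brahmagupta–Fibonacci identity (a² + b²)(c² + d²) = (ac − bd)² + (ad + bc)² = (ac + bd)² + (ad − bc)²:
  73 · 73 = 5329: from (3² + 8²)(3² + 8²), take (3·3 − 8·8, 3·8 + 8·3) = (9 − 64, 24 + 24) = (-55, 48); dropping signs (only squares matter) gives (55, 48); check 55² + 48² = 3025 + 2304 = 5329 ✓.
  Scale by k = 3: (3·55, 3·48) = (165, 144).
Step 4: Order so x ≤ y and verify: 144² + 165² = 20736 + 27225 = 47961 = n. ✓

n = 47961 = 144² + 165² (one valid representation with x ≤ y).


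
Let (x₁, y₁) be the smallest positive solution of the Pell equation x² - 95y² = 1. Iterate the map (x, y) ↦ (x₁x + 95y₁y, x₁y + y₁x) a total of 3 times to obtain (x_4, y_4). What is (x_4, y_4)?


Step 1: Find the fundamental solution (x₁, y₁) of x² - 95y² = 1.
  Expand √95 as a continued fraction. a₀ = ⌊√95⌋ = 9; iterate m_{k+1} = d_k·a_k − m_k, d_{k+1} = (95 − m_{k+1}²)/d_k, a_{k+1} = ⌊(a₀ + m_{k+1})/d_{k+1}⌋ (starting m₀ = 0, d₀ = 1), with convergents p_k = a_k·p_{k-1} + p_{k-2}, q_k = a_k·q_{k-1} + q_{k-2} (p₋₁ = 1, q₋₁ = 0):
  k = 0: a₀ = 9; p₀/q₀ = 9/1; p₀² − 95·q₀² = 81 − 95 = -14.
  k = 1: m = 9, d = 14, a = ⌊(9 + 9)/14⌋ = 1; p/q = (1·9 + 1)/(1·1 + 0) = 10/1; p² − 95·q² = 100 − 95 = 5.
  k = 2: m = 5, d = 5, a = ⌊(9 + 5)/5⌋ = 2; p/q = (2·10 + 9)/(2·1 + 1) = 29/3; p² − 95·q² = 841 − 855 = -14.
  k = 3: m = 5, d = 14, a = ⌊(9 + 5)/14⌋ = 1; p/q = (1·29 + 10)/(1·3 + 1) = 39/4; p² − 95·q² = 1521 − 1520 = 1.
  The first convergent with p² − 95·q² = 1 gives the fundamental solution (x₁, y₁) = (39, 4).
Step 2: Apply the recurrence (x_{n+1}, y_{n+1}) = (x₁x_n + 95y₁y_n, x₁y_n + y₁x_n) repeatedly.
  From (x_1, y_1) = (39, 4): x_2 = 39·39 + 95·4·4 = 3041; y_2 = 39·4 + 4·39 = 312.
  From (x_2, y_2) = (3041, 312): x_3 = 39·3041 + 95·4·312 = 237159; y_3 = 39·312 + 4·3041 = 24332.
  From (x_3, y_3) = (237159, 24332): x_4 = 39·237159 + 95·4·24332 = 18495361; y_4 = 39·24332 + 4·237159 = 1897584.
Step 3: Verify x_4² - 95·y_4² = 342078378520321 - 342078378520320 = 1 (should be 1). ✓

(x_1, y_1) = (39, 4); (x_4, y_4) = (18495361, 1897584).


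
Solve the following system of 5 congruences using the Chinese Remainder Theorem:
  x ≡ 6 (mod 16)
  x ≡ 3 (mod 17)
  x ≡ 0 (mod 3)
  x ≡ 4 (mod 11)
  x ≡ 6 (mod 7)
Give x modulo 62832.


Product of moduli M = 16 · 17 · 3 · 11 · 7 = 62832.
Merge one congruence at a time:
  Start: x ≡ 6 (mod 16).
  Combine with x ≡ 3 (mod 17); new modulus lcm = 272.
    Write x = 6 + 16·t and substitute into x ≡ 3 (mod 17): 16·t ≡ 3 − 6 = -3 (mod 17).
    Reduce coefficients mod 17: 16·t ≡ 14 (mod 17).
    The inverse of 16 mod 17 is 16 (since 16·16 = 256 = 15·17 + 1), so t ≡ 16·14 = 224 ≡ 3 (mod 17).
    Then x = 6 + 16·3 = 54, valid modulo lcm(16, 17) = 272: x ≡ 54 (mod 272).
  Combine with x ≡ 0 (mod 3); new modulus lcm = 816.
    Write x = 54 + 272·t and substitute into x ≡ 0 (mod 3): 272·t ≡ 0 − 54 = -54 (mod 3).
    Reduce coefficients mod 3: 2·t ≡ 0 (mod 3).
    The inverse of 2 mod 3 is 2 (since 2·2 = 4 = 1·3 + 1), so t ≡ 2·0 = 0 ≡ 0 (mod 3).
    Then x = 54 + 272·0 = 54, valid modulo lcm(272, 3) = 816: x ≡ 54 (mod 816).
  Combine with x ≡ 4 (mod 11); new modulus lcm = 8976.
    Write x = 54 + 816·t and substitute into x ≡ 4 (mod 11): 816·t ≡ 4 − 54 = -50 (mod 11).
    Reduce coefficients mod 11: 2·t ≡ 5 (mod 11).
    The inverse of 2 mod 11 is 6 (since 2·6 = 12 = 1·11 + 1), so t ≡ 6·5 = 30 ≡ 8 (mod 11).
    Then x = 54 + 816·8 = 6582, valid modulo lcm(816, 11) = 8976: x ≡ 6582 (mod 8976).
  Combine with x ≡ 6 (mod 7); new modulus lcm = 62832.
    Write x = 6582 + 8976·t and substitute into x ≡ 6 (mod 7): 8976·t ≡ 6 − 6582 = -6576 (mod 7).
    Reduce coefficients mod 7: 2·t ≡ 4 (mod 7).
    The inverse of 2 mod 7 is 4 (since 2·4 = 8 = 1·7 + 1), so t ≡ 4·4 = 16 ≡ 2 (mod 7).
    Then x = 6582 + 8976·2 = 24534, valid modulo lcm(8976, 7) = 62832: x ≡ 24534 (mod 62832).
Verify against each original: 24534 mod 16 = 6, 24534 mod 17 = 3, 24534 mod 3 = 0, 24534 mod 11 = 4, 24534 mod 7 = 6.

x ≡ 24534 (mod 62832).


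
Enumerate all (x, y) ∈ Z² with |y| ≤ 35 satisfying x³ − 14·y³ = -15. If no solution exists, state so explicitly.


The equation is x³ - 14y³ = -15. For fixed y, x³ = 14·y³ − 15, so a solution requires the RHS to be a perfect cube.
Strategy: iterate y from -35 to 35, compute RHS = 14·y³ − 15, and check whether it is a (positive or negative) perfect cube.
Check small values of y:
  y = 0: RHS = -15 is not a perfect cube.
  y = 1: RHS = -1 = (-1)³ ⇒ x = -1 works.
  y = -1: RHS = -29 is not a perfect cube.
  y = 2: RHS = 97 is not a perfect cube.
  y = -2: RHS = -127 is not a perfect cube.
  y = 3: RHS = 363 is not a perfect cube.
  y = -3: RHS = -393 is not a perfect cube.
Continuing the search up to |y| = 35 finds no further solutions beyond those listed.
Collected solutions: (-1, 1).

Solutions (with |y| ≤ 35): (-1, 1).


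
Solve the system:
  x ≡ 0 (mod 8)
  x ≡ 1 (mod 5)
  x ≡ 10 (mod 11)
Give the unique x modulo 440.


Moduli 8, 5, 11 are pairwise coprime; by CRT there is a unique solution modulo M = 8 · 5 · 11 = 440.
Solve pairwise, accumulating the modulus:
  Start with x ≡ 0 (mod 8).
  Combine with x ≡ 1 (mod 5): since gcd(8, 5) = 1, we get a unique residue mod 40.
    Write x = 0 + 8·t and substitute into x ≡ 1 (mod 5): 8·t ≡ 1 − 0 = 1 (mod 5).
    Reduce coefficients mod 5: 3·t ≡ 1 (mod 5).
    The inverse of 3 mod 5 is 2 (since 3·2 = 6 = 1·5 + 1), so t ≡ 2·1 = 2 ≡ 2 (mod 5).
    Then x = 0 + 8·2 = 16, valid modulo lcm(8, 5) = 40: x ≡ 16 (mod 40).
  Combine with x ≡ 10 (mod 11): since gcd(40, 11) = 1, we get a unique residue mod 440.
    Write x = 16 + 40·t and substitute into x ≡ 10 (mod 11): 40·t ≡ 10 − 16 = -6 (mod 11).
    Reduce coefficients mod 11: 7·t ≡ 5 (mod 11).
    The inverse of 7 mod 11 is 8 (since 7·8 = 56 = 5·11 + 1), so t ≡ 8·5 = 40 ≡ 7 (mod 11).
    Then x = 16 + 40·7 = 296, valid modulo lcm(40, 11) = 440: x ≡ 296 (mod 440).
Verify: 296 mod 8 = 0 ✓, 296 mod 5 = 1 ✓, 296 mod 11 = 10 ✓.

x ≡ 296 (mod 440).


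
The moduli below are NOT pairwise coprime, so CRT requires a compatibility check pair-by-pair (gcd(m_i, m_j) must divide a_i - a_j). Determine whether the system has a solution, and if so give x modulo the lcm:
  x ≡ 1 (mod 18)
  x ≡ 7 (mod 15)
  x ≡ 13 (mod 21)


Moduli 18, 15, 21 are not pairwise coprime, so CRT works modulo lcm(m_i) when all pairwise compatibility conditions hold.
Pairwise compatibility: gcd(m_i, m_j) must divide a_i - a_j for every pair.
Merge one congruence at a time:
  Start: x ≡ 1 (mod 18).
  Combine with x ≡ 7 (mod 15): gcd(18, 15) = 3; 7 - 1 = 6, which IS divisible by 3, so compatible.
    Write x = 1 + 18·t and substitute into x ≡ 7 (mod 15): 18·t ≡ 7 − 1 = 6 (mod 15).
    Divide the congruence (and modulus) by g = 3: 6·t ≡ 2 (mod 5).
    Reduce coefficients mod 5: 1·t ≡ 2 (mod 5).
    So t ≡ 2 (mod 5).
    Then x = 1 + 18·2 = 37, valid modulo lcm(18, 15) = 90: x ≡ 37 (mod 90).
  Combine with x ≡ 13 (mod 21): gcd(90, 21) = 3; 13 - 37 = -24, which IS divisible by 3, so compatible.
    Write x = 37 + 90·t and substitute into x ≡ 13 (mod 21): 90·t ≡ 13 − 37 = -24 (mod 21).
    Divide the congruence (and modulus) by g = 3: 30·t ≡ -8 (mod 7).
    Reduce coefficients mod 7: 2·t ≡ 6 (mod 7).
    The inverse of 2 mod 7 is 4 (since 2·4 = 8 = 1·7 + 1), so t ≡ 4·6 = 24 ≡ 3 (mod 7).
    Then x = 37 + 90·3 = 307, valid modulo lcm(90, 21) = 630: x ≡ 307 (mod 630).
Verify: 307 mod 18 = 1, 307 mod 15 = 7, 307 mod 21 = 13.

x ≡ 307 (mod 630).


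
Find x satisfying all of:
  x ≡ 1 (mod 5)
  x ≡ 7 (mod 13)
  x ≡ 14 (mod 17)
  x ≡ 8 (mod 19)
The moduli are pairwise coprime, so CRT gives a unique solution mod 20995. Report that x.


Product of moduli M = 5 · 13 · 17 · 19 = 20995.
Merge one congruence at a time:
  Start: x ≡ 1 (mod 5).
  Combine with x ≡ 7 (mod 13); new modulus lcm = 65.
    Write x = 1 + 5·t and substitute into x ≡ 7 (mod 13): 5·t ≡ 7 − 1 = 6 (mod 13).
    The inverse of 5 mod 13 is 8 (since 5·8 = 40 = 3·13 + 1), so t ≡ 8·6 = 48 ≡ 9 (mod 13).
    Then x = 1 + 5·9 = 46, valid modulo lcm(5, 13) = 65: x ≡ 46 (mod 65).
  Combine with x ≡ 14 (mod 17); new modulus lcm = 1105.
    Write x = 46 + 65·t and substitute into x ≡ 14 (mod 17): 65·t ≡ 14 − 46 = -32 (mod 17).
    Reduce coefficients mod 17: 14·t ≡ 2 (mod 17).
    The inverse of 14 mod 17 is 11 (since 14·11 = 154 = 9·17 + 1), so t ≡ 11·2 = 22 ≡ 5 (mod 17).
    Then x = 46 + 65·5 = 371, valid modulo lcm(65, 17) = 1105: x ≡ 371 (mod 1105).
  Combine with x ≡ 8 (mod 19); new modulus lcm = 20995.
    Write x = 371 + 1105·t and substitute into x ≡ 8 (mod 19): 1105·t ≡ 8 − 371 = -363 (mod 19).
    Reduce coefficients mod 19: 3·t ≡ 17 (mod 19).
    The inverse of 3 mod 19 is 13 (since 3·13 = 39 = 2·19 + 1), so t ≡ 13·17 = 221 ≡ 12 (mod 19).
    Then x = 371 + 1105·12 = 13631, valid modulo lcm(1105, 19) = 20995: x ≡ 13631 (mod 20995).
Verify against each original: 13631 mod 5 = 1, 13631 mod 13 = 7, 13631 mod 17 = 14, 13631 mod 19 = 8.

x ≡ 13631 (mod 20995).


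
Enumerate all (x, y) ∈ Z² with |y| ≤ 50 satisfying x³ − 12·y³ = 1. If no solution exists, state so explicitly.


The equation is x³ - 12y³ = 1. For fixed y, x³ = 12·y³ + 1, so a solution requires the RHS to be a perfect cube.
Strategy: iterate y from -50 to 50, compute RHS = 12·y³ + 1, and check whether it is a (positive or negative) perfect cube.
Check small values of y:
  y = 0: RHS = 1 = (1)³ ⇒ x = 1 works.
  y = 1: RHS = 13 is not a perfect cube.
  y = -1: RHS = -11 is not a perfect cube.
  y = 2: RHS = 97 is not a perfect cube.
  y = -2: RHS = -95 is not a perfect cube.
  y = 3: RHS = 325 is not a perfect cube.
  y = -3: RHS = -323 is not a perfect cube.
Continuing the search up to |y| = 50 finds no further solutions beyond those listed.
Collected solutions: (1, 0).

Solutions (with |y| ≤ 50): (1, 0).


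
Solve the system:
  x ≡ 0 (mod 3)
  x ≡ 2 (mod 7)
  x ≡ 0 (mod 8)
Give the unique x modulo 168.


Moduli 3, 7, 8 are pairwise coprime; by CRT there is a unique solution modulo M = 3 · 7 · 8 = 168.
Solve pairwise, accumulating the modulus:
  Start with x ≡ 0 (mod 3).
  Combine with x ≡ 2 (mod 7): since gcd(3, 7) = 1, we get a unique residue mod 21.
    Write x = 0 + 3·t and substitute into x ≡ 2 (mod 7): 3·t ≡ 2 − 0 = 2 (mod 7).
    The inverse of 3 mod 7 is 5 (since 3·5 = 15 = 2·7 + 1), so t ≡ 5·2 = 10 ≡ 3 (mod 7).
    Then x = 0 + 3·3 = 9, valid modulo lcm(3, 7) = 21: x ≡ 9 (mod 21).
  Combine with x ≡ 0 (mod 8): since gcd(21, 8) = 1, we get a unique residue mod 168.
    Write x = 9 + 21·t and substitute into x ≡ 0 (mod 8): 21·t ≡ 0 − 9 = -9 (mod 8).
    Reduce coefficients mod 8: 5·t ≡ 7 (mod 8).
    The inverse of 5 mod 8 is 5 (since 5·5 = 25 = 3·8 + 1), so t ≡ 5·7 = 35 ≡ 3 (mod 8).
    Then x = 9 + 21·3 = 72, valid modulo lcm(21, 8) = 168: x ≡ 72 (mod 168).
Verify: 72 mod 3 = 0 ✓, 72 mod 7 = 2 ✓, 72 mod 8 = 0 ✓.

x ≡ 72 (mod 168).


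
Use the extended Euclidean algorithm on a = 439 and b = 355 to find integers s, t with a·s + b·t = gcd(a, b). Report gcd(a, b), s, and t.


Euclidean algorithm on (439, 355) — divide until remainder is 0:
  439 = 1 · 355 + 84
  355 = 4 · 84 + 19
  84 = 4 · 19 + 8
  19 = 2 · 8 + 3
  8 = 2 · 3 + 2
  3 = 1 · 2 + 1
  2 = 2 · 1 + 0
gcd(439, 355) = 1.
Track Bezout coefficients alongside the remainders: start with r₀ = 439 = a·1 + b·0 (s = 1, t = 0) and r₁ = 355 = a·0 + b·1 (s = 0, t = 1); each new remainder r_{k+1} = r_{k-1} − q_k·r_k inherits s_{k+1} = s_{k-1} − q_k·s_k, t_{k+1} = t_{k-1} − q_k·t_k, so r_k = a·s_k + b·t_k at every step:
  q = 1: r = 84, s = 1 − 1·0 = 1, t = 0 − 1·1 = -1  (check: 439·1 + 355·(-1) = 84)
  q = 4: r = 19, s = 0 − 4·1 = -4, t = 1 − 4·(-1) = 5  (check: 439·(-4) + 355·5 = 19)
  q = 4: r = 8, s = 1 − 4·(-4) = 17, t = -1 − 4·5 = -21  (check: 439·17 + 355·(-21) = 8)
  q = 2: r = 3, s = -4 − 2·17 = -38, t = 5 − 2·(-21) = 47  (check: 439·(-38) + 355·47 = 3)
  q = 2: r = 2, s = 17 − 2·(-38) = 93, t = -21 − 2·47 = -115  (check: 439·93 + 355·(-115) = 2)
  q = 1: r = 1, s = -38 − 1·93 = -131, t = 47 − 1·(-115) = 162  (check: 439·(-131) + 355·162 = 1)
The row with r = 1 (the gcd) gives the Bezout coefficients s = -131, t = 162.
Result: 439 · (-131) + 355 · (162) = 1.

gcd(439, 355) = 1; s = -131, t = 162 (check: 439·(-131) + 355·162 = 1).


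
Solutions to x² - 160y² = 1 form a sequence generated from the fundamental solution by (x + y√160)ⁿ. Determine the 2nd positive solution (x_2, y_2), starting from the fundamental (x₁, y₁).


Step 1: Find the fundamental solution (x₁, y₁) of x² - 160y² = 1.
  Expand √160 as a continued fraction. a₀ = ⌊√160⌋ = 12; iterate m_{k+1} = d_k·a_k − m_k, d_{k+1} = (160 − m_{k+1}²)/d_k, a_{k+1} = ⌊(a₀ + m_{k+1})/d_{k+1}⌋ (starting m₀ = 0, d₀ = 1), with convergents p_k = a_k·p_{k-1} + p_{k-2}, q_k = a_k·q_{k-1} + q_{k-2} (p₋₁ = 1, q₋₁ = 0):
  k = 0: a₀ = 12; p₀/q₀ = 12/1; p₀² − 160·q₀² = 144 − 160 = -16.
  k = 1: m = 12, d = 16, a = ⌊(12 + 12)/16⌋ = 1; p/q = (1·12 + 1)/(1·1 + 0) = 13/1; p² − 160·q² = 169 − 160 = 9.
  k = 2: m = 4, d = 9, a = ⌊(12 + 4)/9⌋ = 1; p/q = (1·13 + 12)/(1·1 + 1) = 25/2; p² − 160·q² = 625 − 640 = -15.
  k = 3: m = 5, d = 15, a = ⌊(12 + 5)/15⌋ = 1; p/q = (1·25 + 13)/(1·2 + 1) = 38/3; p² − 160·q² = 1444 − 1440 = 4.
  k = 4: m = 10, d = 4, a = ⌊(12 + 10)/4⌋ = 5; p/q = (5·38 + 25)/(5·3 + 2) = 215/17; p² − 160·q² = 46225 − 46240 = -15.
  k = 5: m = 10, d = 15, a = ⌊(12 + 10)/15⌋ = 1; p/q = (1·215 + 38)/(1·17 + 3) = 253/20; p² − 160·q² = 64009 − 64000 = 9.
  k = 6: m = 5, d = 9, a = ⌊(12 + 5)/9⌋ = 1; p/q = (1·253 + 215)/(1·20 + 17) = 468/37; p² − 160·q² = 219024 − 219040 = -16.
  k = 7: m = 4, d = 16, a = ⌊(12 + 4)/16⌋ = 1; p/q = (1·468 + 253)/(1·37 + 20) = 721/57; p² − 160·q² = 519841 − 519840 = 1.
  The first convergent with p² − 160·q² = 1 gives the fundamental solution (x₁, y₁) = (721, 57).
Step 2: Apply the recurrence (x_{n+1}, y_{n+1}) = (x₁x_n + 160y₁y_n, x₁y_n + y₁x_n) repeatedly.
  From (x_1, y_1) = (721, 57): x_2 = 721·721 + 160·57·57 = 1039681; y_2 = 721·57 + 57·721 = 82194.
Step 3: Verify x_2² - 160·y_2² = 1080936581761 - 1080936581760 = 1 (should be 1). ✓

(x_1, y_1) = (721, 57); (x_2, y_2) = (1039681, 82194).


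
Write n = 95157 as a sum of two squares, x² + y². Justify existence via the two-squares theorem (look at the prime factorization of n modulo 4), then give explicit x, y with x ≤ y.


Step 1: Factor n = 95157 = 3^2 · 97 · 109.
Step 2: Check the mod-4 condition on each prime factor: 3 ≡ 3 (mod 4), exponent 2 (must be even); 97 ≡ 1 (mod 4), exponent 1; 109 ≡ 1 (mod 4), exponent 1.
All primes ≡ 3 (mod 4) appear to even exponent (or don't appear), so by the two-squares theorem n IS expressible as a sum of two squares.
Step 3: Build a representation. Group n = k² · m with k = 3 and m = 97 · 109 = 10573 (a product of primes ≡ 1 (mod 4)); a representation of m scales to one of n via (k·x)² + (k·y)² = k²(x² + y²). Each prime p ≡ 1 (mod 4) is itself a sum of two squares; find a² by testing p − a² for a perfect square:
  97: 97 − 1² = 96, 97 − 2² = 93, 97 − 3² = 88, 97 − 4² = 81 = 9² ⇒ 97 = 4² + 9².
  109: 109 − 1² = 108, 109 − 2² = 105, 109 − 3² = 100 = 10² ⇒ 109 = 3² + 10².
  Combine using the Brahmagupta–Fibonacci identity (a² + b²)(c² + d²) = (ac − bd)² + (ad + bc)² = (ac + bd)² + (ad − bc)²:
  97 · 109 = 10573: from (4² + 9²)(3² + 10²), take (4·3 − 9·10, 4·10 + 9·3) = (12 − 90, 40 + 27) = (-78, 67); dropping signs (only squares matter) gives (78, 67); check 78² + 67² = 6084 + 4489 = 10573 ✓.
  Scale by k = 3: (3·78, 3·67) = (234, 201).
Step 4: Order so x ≤ y and verify: 201² + 234² = 40401 + 54756 = 95157 = n. ✓

n = 95157 = 201² + 234² (one valid representation with x ≤ y).


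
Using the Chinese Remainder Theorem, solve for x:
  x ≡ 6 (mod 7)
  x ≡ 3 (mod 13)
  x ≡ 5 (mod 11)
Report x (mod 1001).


Moduli 7, 13, 11 are pairwise coprime; by CRT there is a unique solution modulo M = 7 · 13 · 11 = 1001.
Solve pairwise, accumulating the modulus:
  Start with x ≡ 6 (mod 7).
  Combine with x ≡ 3 (mod 13): since gcd(7, 13) = 1, we get a unique residue mod 91.
    Write x = 6 + 7·t and substitute into x ≡ 3 (mod 13): 7·t ≡ 3 − 6 = -3 (mod 13).
    Reduce coefficients mod 13: 7·t ≡ 10 (mod 13).
    The inverse of 7 mod 13 is 2 (since 7·2 = 14 = 1·13 + 1), so t ≡ 2·10 = 20 ≡ 7 (mod 13).
    Then x = 6 + 7·7 = 55, valid modulo lcm(7, 13) = 91: x ≡ 55 (mod 91).
  Combine with x ≡ 5 (mod 11): since gcd(91, 11) = 1, we get a unique residue mod 1001.
    Write x = 55 + 91·t and substitute into x ≡ 5 (mod 11): 91·t ≡ 5 − 55 = -50 (mod 11).
    Reduce coefficients mod 11: 3·t ≡ 5 (mod 11).
    The inverse of 3 mod 11 is 4 (since 3·4 = 12 = 1·11 + 1), so t ≡ 4·5 = 20 ≡ 9 (mod 11).
    Then x = 55 + 91·9 = 874, valid modulo lcm(91, 11) = 1001: x ≡ 874 (mod 1001).
Verify: 874 mod 7 = 6 ✓, 874 mod 13 = 3 ✓, 874 mod 11 = 5 ✓.

x ≡ 874 (mod 1001).


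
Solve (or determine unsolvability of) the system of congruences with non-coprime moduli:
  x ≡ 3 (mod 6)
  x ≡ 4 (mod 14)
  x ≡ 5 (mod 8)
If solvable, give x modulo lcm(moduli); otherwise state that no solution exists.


Moduli 6, 14, 8 are not pairwise coprime, so CRT works modulo lcm(m_i) when all pairwise compatibility conditions hold.
Pairwise compatibility: gcd(m_i, m_j) must divide a_i - a_j for every pair.
Merge one congruence at a time:
  Start: x ≡ 3 (mod 6).
  Combine with x ≡ 4 (mod 14): gcd(6, 14) = 2, and 4 - 3 = 1 is NOT divisible by 2.
    ⇒ system is inconsistent (no integer solution).

No solution (the system is inconsistent).


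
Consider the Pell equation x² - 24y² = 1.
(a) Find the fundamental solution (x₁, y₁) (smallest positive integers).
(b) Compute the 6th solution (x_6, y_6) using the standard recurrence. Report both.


Step 1: Find the fundamental solution (x₁, y₁) of x² - 24y² = 1.
  Expand √24 as a continued fraction. a₀ = ⌊√24⌋ = 4; iterate m_{k+1} = d_k·a_k − m_k, d_{k+1} = (24 − m_{k+1}²)/d_k, a_{k+1} = ⌊(a₀ + m_{k+1})/d_{k+1}⌋ (starting m₀ = 0, d₀ = 1), with convergents p_k = a_k·p_{k-1} + p_{k-2}, q_k = a_k·q_{k-1} + q_{k-2} (p₋₁ = 1, q₋₁ = 0):
  k = 0: a₀ = 4; p₀/q₀ = 4/1; p₀² − 24·q₀² = 16 − 24 = -8.
  k = 1: m = 4, d = 8, a = ⌊(4 + 4)/8⌋ = 1; p/q = (1·4 + 1)/(1·1 + 0) = 5/1; p² − 24·q² = 25 − 24 = 1.
  The first convergent with p² − 24·q² = 1 gives the fundamental solution (x₁, y₁) = (5, 1).
Step 2: Apply the recurrence (x_{n+1}, y_{n+1}) = (x₁x_n + 24y₁y_n, x₁y_n + y₁x_n) repeatedly.
  From (x_1, y_1) = (5, 1): x_2 = 5·5 + 24·1·1 = 49; y_2 = 5·1 + 1·5 = 10.
  From (x_2, y_2) = (49, 10): x_3 = 5·49 + 24·1·10 = 485; y_3 = 5·10 + 1·49 = 99.
  From (x_3, y_3) = (485, 99): x_4 = 5·485 + 24·1·99 = 4801; y_4 = 5·99 + 1·485 = 980.
  From (x_4, y_4) = (4801, 980): x_5 = 5·4801 + 24·1·980 = 47525; y_5 = 5·980 + 1·4801 = 9701.
  From (x_5, y_5) = (47525, 9701): x_6 = 5·47525 + 24·1·9701 = 470449; y_6 = 5·9701 + 1·47525 = 96030.
Step 3: Verify x_6² - 24·y_6² = 221322261601 - 221322261600 = 1 (should be 1). ✓

(x_1, y_1) = (5, 1); (x_6, y_6) = (470449, 96030).


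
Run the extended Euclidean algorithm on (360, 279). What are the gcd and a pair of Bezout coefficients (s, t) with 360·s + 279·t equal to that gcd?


Euclidean algorithm on (360, 279) — divide until remainder is 0:
  360 = 1 · 279 + 81
  279 = 3 · 81 + 36
  81 = 2 · 36 + 9
  36 = 4 · 9 + 0
gcd(360, 279) = 9.
Track Bezout coefficients alongside the remainders: start with r₀ = 360 = a·1 + b·0 (s = 1, t = 0) and r₁ = 279 = a·0 + b·1 (s = 0, t = 1); each new remainder r_{k+1} = r_{k-1} − q_k·r_k inherits s_{k+1} = s_{k-1} − q_k·s_k, t_{k+1} = t_{k-1} − q_k·t_k, so r_k = a·s_k + b·t_k at every step:
  q = 1: r = 81, s = 1 − 1·0 = 1, t = 0 − 1·1 = -1  (check: 360·1 + 279·(-1) = 81)
  q = 3: r = 36, s = 0 − 3·1 = -3, t = 1 − 3·(-1) = 4  (check: 360·(-3) + 279·4 = 36)
  q = 2: r = 9, s = 1 − 2·(-3) = 7, t = -1 − 2·4 = -9  (check: 360·7 + 279·(-9) = 9)
The row with r = 9 (the gcd) gives the Bezout coefficients s = 7, t = -9.
Result: 360 · (7) + 279 · (-9) = 9.

gcd(360, 279) = 9; s = 7, t = -9 (check: 360·7 + 279·(-9) = 9).


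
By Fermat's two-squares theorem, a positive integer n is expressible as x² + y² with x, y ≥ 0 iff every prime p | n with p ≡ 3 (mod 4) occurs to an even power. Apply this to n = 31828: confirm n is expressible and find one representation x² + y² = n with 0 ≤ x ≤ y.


Step 1: Factor n = 31828 = 2^2 · 73 · 109.
Step 2: Check the mod-4 condition on each prime factor: 2 = 2 (special); 73 ≡ 1 (mod 4), exponent 1; 109 ≡ 1 (mod 4), exponent 1.
All primes ≡ 3 (mod 4) appear to even exponent (or don't appear), so by the two-squares theorem n IS expressible as a sum of two squares.
Step 3: Build a representation. Group n = k² · m with k = 2 and m = 73 · 109 = 7957 (a product of primes ≡ 1 (mod 4)); a representation of m scales to one of n via (k·x)² + (k·y)² = k²(x² + y²). Each prime p ≡ 1 (mod 4) is itself a sum of two squares; find a² by testing p − a² for a perfect square:
  73: 73 − 1² = 72, 73 − 2² = 69, 73 − 3² = 64 = 8² ⇒ 73 = 3² + 8².
  109: 109 − 1² = 108, 109 − 2² = 105, 109 − 3² = 100 = 10² ⇒ 109 = 3² + 10².
  Combine using the Brahmagupta–Fibonacci identity (a² + b²)(c² + d²) = (ac − bd)² + (ad + bc)² = (ac + bd)² + (ad − bc)²:
  73 · 109 = 7957: from (3² + 8²)(3² + 10²), take (3·3 − 8·10, 3·10 + 8·3) = (9 − 80, 30 + 24) = (-71, 54); dropping signs (only squares matter) gives (71, 54); check 71² + 54² = 5041 + 2916 = 7957 ✓.
  Scale by k = 2: (2·71, 2·54) = (142, 108).
Step 4: Order so x ≤ y and verify: 108² + 142² = 11664 + 20164 = 31828 = n. ✓

n = 31828 = 108² + 142² (one valid representation with x ≤ y).


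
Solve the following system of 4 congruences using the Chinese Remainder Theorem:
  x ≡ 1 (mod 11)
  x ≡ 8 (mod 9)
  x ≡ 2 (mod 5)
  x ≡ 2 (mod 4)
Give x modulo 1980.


Product of moduli M = 11 · 9 · 5 · 4 = 1980.
Merge one congruence at a time:
  Start: x ≡ 1 (mod 11).
  Combine with x ≡ 8 (mod 9); new modulus lcm = 99.
    Write x = 1 + 11·t and substitute into x ≡ 8 (mod 9): 11·t ≡ 8 − 1 = 7 (mod 9).
    Reduce coefficients mod 9: 2·t ≡ 7 (mod 9).
    The inverse of 2 mod 9 is 5 (since 2·5 = 10 = 1·9 + 1), so t ≡ 5·7 = 35 ≡ 8 (mod 9).
    Then x = 1 + 11·8 = 89, valid modulo lcm(11, 9) = 99: x ≡ 89 (mod 99).
  Combine with x ≡ 2 (mod 5); new modulus lcm = 495.
    Write x = 89 + 99·t and substitute into x ≡ 2 (mod 5): 99·t ≡ 2 − 89 = -87 (mod 5).
    Reduce coefficients mod 5: 4·t ≡ 3 (mod 5).
    The inverse of 4 mod 5 is 4 (since 4·4 = 16 = 3·5 + 1), so t ≡ 4·3 = 12 ≡ 2 (mod 5).
    Then x = 89 + 99·2 = 287, valid modulo lcm(99, 5) = 495: x ≡ 287 (mod 495).
  Combine with x ≡ 2 (mod 4); new modulus lcm = 1980.
    Write x = 287 + 495·t and substitute into x ≡ 2 (mod 4): 495·t ≡ 2 − 287 = -285 (mod 4).
    Reduce coefficients mod 4: 3·t ≡ 3 (mod 4).
    The inverse of 3 mod 4 is 3 (since 3·3 = 9 = 2·4 + 1), so t ≡ 3·3 = 9 ≡ 1 (mod 4).
    Then x = 287 + 495·1 = 782, valid modulo lcm(495, 4) = 1980: x ≡ 782 (mod 1980).
Verify against each original: 782 mod 11 = 1, 782 mod 9 = 8, 782 mod 5 = 2, 782 mod 4 = 2.

x ≡ 782 (mod 1980).
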